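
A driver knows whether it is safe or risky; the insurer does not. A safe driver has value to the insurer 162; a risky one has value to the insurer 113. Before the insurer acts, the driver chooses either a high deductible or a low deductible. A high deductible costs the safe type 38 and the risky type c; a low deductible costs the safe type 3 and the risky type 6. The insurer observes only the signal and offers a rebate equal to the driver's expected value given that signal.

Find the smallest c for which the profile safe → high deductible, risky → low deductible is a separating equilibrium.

55

Under separation: high deductible → safe (pays 162); low deductible → risky (pays 113).
Safe: 162 − 38 = 124 ≥ 113 − 3 = 110. Holds regardless of c. ✓
Risky: 113 − 6 ≥ 162 − c, so c ≥ 162 − 107 = 55.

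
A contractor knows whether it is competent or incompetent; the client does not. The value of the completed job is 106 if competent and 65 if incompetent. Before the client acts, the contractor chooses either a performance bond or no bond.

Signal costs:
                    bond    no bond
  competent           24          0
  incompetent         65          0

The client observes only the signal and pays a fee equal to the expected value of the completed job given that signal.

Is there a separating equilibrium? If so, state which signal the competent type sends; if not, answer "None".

bond

Try competent → bond, incompetent → no bond:
  If types separate, bond earns payment 106 and no bond earns 65.
  Competent: bond gives 106 − 24 = 82; no bond gives 65 − 0 = 65. No deviation. ✓
  Incompetent: no bond gives 65 − 0 = 65; bond gives 106 − 65 = 41. No deviation. ✓
Both hold — the competent type sends bond.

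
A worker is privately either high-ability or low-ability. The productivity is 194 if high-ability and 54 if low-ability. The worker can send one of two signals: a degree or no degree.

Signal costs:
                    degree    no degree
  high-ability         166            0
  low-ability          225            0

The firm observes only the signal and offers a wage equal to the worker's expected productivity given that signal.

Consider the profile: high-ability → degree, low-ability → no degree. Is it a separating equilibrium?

If types separate, degree earns payment 194 and no degree earns 54.
High-ability: degree gives 194 − 166 = 28; no degree gives 54 − 0 = 54. Would deviate. ✗
Low-ability: no degree gives 54 − 0 = 54; degree gives 194 − 225 = -31. No deviation. ✓

No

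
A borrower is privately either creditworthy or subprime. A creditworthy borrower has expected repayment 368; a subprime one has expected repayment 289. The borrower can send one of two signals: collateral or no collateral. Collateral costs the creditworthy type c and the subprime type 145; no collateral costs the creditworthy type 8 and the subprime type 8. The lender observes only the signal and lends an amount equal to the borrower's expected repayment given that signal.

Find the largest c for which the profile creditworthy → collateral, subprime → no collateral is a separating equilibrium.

Under separation: collateral → creditworthy (pays 368); no collateral → subprime (pays 289).
Subprime: 289 − 8 = 281 ≥ 368 − 145 = 223. Holds regardless of c. ✓
Creditworthy: 368 − c ≥ 289 − 8, so c ≤ 368 − 281 = 87.

87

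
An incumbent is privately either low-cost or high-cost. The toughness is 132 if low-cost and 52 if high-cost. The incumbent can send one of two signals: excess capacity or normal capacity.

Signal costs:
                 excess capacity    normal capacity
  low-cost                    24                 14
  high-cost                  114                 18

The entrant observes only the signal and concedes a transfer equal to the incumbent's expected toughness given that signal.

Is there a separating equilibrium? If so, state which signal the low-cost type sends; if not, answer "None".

Try low-cost → excess capacity, high-cost → normal capacity:
  Under separation the entrant infers type exactly: excess capacity → low-cost (pays 132), normal capacity → high-cost (pays 52).
  Low-cost: excess capacity gives 132 − 24 = 108; normal capacity gives 52 − 14 = 38. No deviation. ✓
  High-cost: normal capacity gives 52 − 18 = 34; excess capacity gives 132 − 114 = 18. No deviation. ✓
Both hold — the low-cost type sends excess capacity.

excess capacity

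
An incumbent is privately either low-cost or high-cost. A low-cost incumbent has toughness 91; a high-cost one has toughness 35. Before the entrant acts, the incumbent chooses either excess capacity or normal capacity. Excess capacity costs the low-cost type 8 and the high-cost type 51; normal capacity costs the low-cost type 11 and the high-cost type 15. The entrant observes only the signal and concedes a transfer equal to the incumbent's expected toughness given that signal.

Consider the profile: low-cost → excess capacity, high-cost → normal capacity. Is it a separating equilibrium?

Under separation the entrant infers type exactly: excess capacity → low-cost (pays 91), normal capacity → high-cost (pays 35).
Low-cost: excess capacity gives 91 − 8 = 83; normal capacity gives 35 − 11 = 24. No deviation. ✓
High-cost: normal capacity gives 35 − 15 = 20; excess capacity gives 91 − 51 = 40. Would deviate. ✗

No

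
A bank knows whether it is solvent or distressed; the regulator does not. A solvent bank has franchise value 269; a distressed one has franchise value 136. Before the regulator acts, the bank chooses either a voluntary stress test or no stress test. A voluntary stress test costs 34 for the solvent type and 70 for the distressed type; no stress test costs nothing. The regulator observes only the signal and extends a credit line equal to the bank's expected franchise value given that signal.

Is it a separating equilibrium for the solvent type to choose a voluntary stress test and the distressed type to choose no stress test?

If types separate, stress test earns payment 269 and no stress test earns 136.
Solvent: stress test gives 269 − 34 = 235; no stress test gives 136 − 0 = 136. No deviation. ✓
Distressed: no stress test gives 136 − 0 = 136; stress test gives 269 − 70 = 199. Would deviate. ✗

No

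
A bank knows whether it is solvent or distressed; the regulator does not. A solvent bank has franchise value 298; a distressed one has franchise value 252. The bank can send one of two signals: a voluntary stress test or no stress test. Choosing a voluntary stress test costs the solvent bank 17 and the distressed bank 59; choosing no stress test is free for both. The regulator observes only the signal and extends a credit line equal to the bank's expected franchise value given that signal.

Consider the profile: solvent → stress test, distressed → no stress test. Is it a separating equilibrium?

Under separation the regulator infers type exactly: stress test → solvent (pays 298), no stress test → distressed (pays 252).
Solvent: stress test gives 298 − 17 = 281; no stress test gives 252 − 0 = 252. No deviation. ✓
Distressed: no stress test gives 252 − 0 = 252; stress test gives 298 − 59 = 239. No deviation. ✓
Neither type gains from mimicking the other.

Yes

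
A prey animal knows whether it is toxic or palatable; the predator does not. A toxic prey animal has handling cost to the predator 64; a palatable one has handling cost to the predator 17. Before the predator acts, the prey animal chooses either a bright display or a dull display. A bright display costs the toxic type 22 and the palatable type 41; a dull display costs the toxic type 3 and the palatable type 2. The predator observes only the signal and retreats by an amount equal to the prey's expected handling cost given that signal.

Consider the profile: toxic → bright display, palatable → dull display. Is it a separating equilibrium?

No

If types separate, bright display earns payment 64 and dull display earns 17.
Toxic: bright display gives 64 − 22 = 42; dull display gives 17 − 3 = 14. No deviation. ✓
Palatable: dull display gives 17 − 2 = 15; bright display gives 64 − 41 = 23. Would deviate. ✗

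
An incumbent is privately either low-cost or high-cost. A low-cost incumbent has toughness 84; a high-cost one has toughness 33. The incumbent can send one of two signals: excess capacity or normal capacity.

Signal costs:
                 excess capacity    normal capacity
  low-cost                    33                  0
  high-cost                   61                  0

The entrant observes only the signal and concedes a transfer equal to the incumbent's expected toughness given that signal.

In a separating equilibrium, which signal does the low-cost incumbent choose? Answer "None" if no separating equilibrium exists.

Try low-cost → excess capacity, high-cost → normal capacity:
  Under separation the entrant infers type exactly: excess capacity → low-cost (pays 84), normal capacity → high-cost (pays 33).
  Low-cost: excess capacity gives 84 − 33 = 51; normal capacity gives 33 − 0 = 33. No deviation. ✓
  High-cost: normal capacity gives 33 − 0 = 33; excess capacity gives 84 − 61 = 23. No deviation. ✓
Both hold — the low-cost type sends excess capacity.

excess capacity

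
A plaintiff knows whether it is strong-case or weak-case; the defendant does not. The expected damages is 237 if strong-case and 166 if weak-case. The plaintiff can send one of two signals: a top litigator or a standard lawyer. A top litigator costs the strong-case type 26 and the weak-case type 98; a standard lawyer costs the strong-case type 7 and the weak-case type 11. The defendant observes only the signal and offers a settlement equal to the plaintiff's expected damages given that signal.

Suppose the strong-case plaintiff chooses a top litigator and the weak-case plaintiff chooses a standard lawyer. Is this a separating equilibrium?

Yes

Under separation the defendant infers type exactly: top litigator → strong-case (pays 237), standard lawyer → weak-case (pays 166).
Strong-case: top litigator gives 237 − 26 = 211; standard lawyer gives 166 − 7 = 159. No deviation. ✓
Weak-case: standard lawyer gives 166 − 11 = 155; top litigator gives 237 − 98 = 139. No deviation. ✓
Neither type gains from mimicking the other.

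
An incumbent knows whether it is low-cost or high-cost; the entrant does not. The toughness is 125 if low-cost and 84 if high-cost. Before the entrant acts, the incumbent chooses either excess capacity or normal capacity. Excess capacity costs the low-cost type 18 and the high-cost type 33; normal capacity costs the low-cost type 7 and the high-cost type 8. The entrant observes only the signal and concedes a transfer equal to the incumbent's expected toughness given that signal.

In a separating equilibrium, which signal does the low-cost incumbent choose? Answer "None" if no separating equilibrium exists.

Try low-cost → excess capacity, high-cost → normal capacity:
  If types separate, excess capacity earns payment 125 and normal capacity earns 84.
  Low-cost: excess capacity gives 125 − 18 = 107; normal capacity gives 84 − 7 = 77. No deviation. ✓
  High-cost: normal capacity gives 84 − 8 = 76; excess capacity gives 125 − 33 = 92. Would deviate. ✗
Try low-cost → normal capacity, high-cost → excess capacity:
  If types separate, normal capacity earns payment 125 and excess capacity earns 84.
  Low-cost: normal capacity gives 125 − 7 = 118; excess capacity gives 84 − 18 = 66. No deviation. ✓
  High-cost: excess capacity gives 84 − 33 = 51; normal capacity gives 125 − 8 = 117. Would deviate. ✗
Neither assignment is incentive-compatible.

None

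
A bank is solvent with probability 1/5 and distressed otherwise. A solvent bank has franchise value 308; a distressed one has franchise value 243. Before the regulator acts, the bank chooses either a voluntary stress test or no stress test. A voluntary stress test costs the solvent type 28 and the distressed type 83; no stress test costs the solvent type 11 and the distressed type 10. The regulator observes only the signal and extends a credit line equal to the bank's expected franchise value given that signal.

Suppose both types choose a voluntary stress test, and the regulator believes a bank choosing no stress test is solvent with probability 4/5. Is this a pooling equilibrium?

No

At the pooled signal (stress test) the regulator holds the prior 1/5 and pays 1/5·308 + 4/5·243 = 256. Off-path (no stress test) belief 4/5 gives 4/5·308 + 1/5·243 = 295.
Solvent: stress test gives 256 − 28 = 228; no stress test gives 295 − 11 = 284. Deviates. ✗
Distressed: stress test gives 256 − 83 = 173; no stress test gives 295 − 10 = 285. Deviates. ✗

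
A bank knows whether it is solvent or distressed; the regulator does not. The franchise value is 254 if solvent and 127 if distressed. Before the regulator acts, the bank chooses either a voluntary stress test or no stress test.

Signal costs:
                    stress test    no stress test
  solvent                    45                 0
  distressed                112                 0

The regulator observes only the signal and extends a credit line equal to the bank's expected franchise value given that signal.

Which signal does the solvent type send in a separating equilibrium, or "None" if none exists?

None

Try solvent → stress test, distressed → no stress test:
  Under separation the regulator infers type exactly: stress test → solvent (pays 254), no stress test → distressed (pays 127).
  Solvent: stress test gives 254 − 45 = 209; no stress test gives 127 − 0 = 127. No deviation. ✓
  Distressed: no stress test gives 127 − 0 = 127; stress test gives 254 − 112 = 142. Would deviate. ✗
Try solvent → no stress test, distressed → stress test:
  Under separation the regulator infers type exactly: no stress test → solvent (pays 254), stress test → distressed (pays 127).
  Solvent: no stress test gives 254 − 0 = 254; stress test gives 127 − 45 = 82. No deviation. ✓
  Distressed: stress test gives 127 − 112 = 15; no stress test gives 254 − 0 = 254. Would deviate. ✗
Neither assignment is incentive-compatible.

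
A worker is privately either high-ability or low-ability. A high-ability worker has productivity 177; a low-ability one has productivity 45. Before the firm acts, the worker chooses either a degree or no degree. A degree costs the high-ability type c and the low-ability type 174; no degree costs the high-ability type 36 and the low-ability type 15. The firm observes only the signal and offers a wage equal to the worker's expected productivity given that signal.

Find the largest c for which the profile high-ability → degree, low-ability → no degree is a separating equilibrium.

168

Under separation: degree → high-ability (pays 177); no degree → low-ability (pays 45).
Low-ability: 45 − 15 = 30 ≥ 177 − 174 = 3. Holds regardless of c. ✓
High-ability: 177 − c ≥ 45 − 36, so c ≤ 177 − 9 = 168.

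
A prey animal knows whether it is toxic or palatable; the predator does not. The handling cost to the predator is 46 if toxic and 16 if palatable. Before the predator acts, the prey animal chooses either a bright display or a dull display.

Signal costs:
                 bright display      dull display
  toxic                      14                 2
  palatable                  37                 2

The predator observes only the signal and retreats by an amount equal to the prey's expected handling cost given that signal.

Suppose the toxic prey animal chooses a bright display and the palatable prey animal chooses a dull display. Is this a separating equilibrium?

If types separate, bright display earns payment 46 and dull display earns 16.
Toxic: bright display gives 46 − 14 = 32; dull display gives 16 − 2 = 14. No deviation. ✓
Palatable: dull display gives 16 − 2 = 14; bright display gives 46 − 37 = 9. No deviation. ✓
Neither type gains from mimicking the other.

Yes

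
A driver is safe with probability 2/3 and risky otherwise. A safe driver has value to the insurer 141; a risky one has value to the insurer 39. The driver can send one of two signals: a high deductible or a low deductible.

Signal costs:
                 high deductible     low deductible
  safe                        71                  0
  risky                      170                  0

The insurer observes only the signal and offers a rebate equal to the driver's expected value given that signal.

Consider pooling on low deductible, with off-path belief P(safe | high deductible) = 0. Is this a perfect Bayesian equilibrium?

At the pooled signal (low deductible) the insurer holds the prior 2/3 and pays 2/3·141 + 1/3·39 = 107. Off-path (high deductible) belief 0 gives 0·141 + 1·39 = 39.
Safe: low deductible gives 107 − 0 = 107; high deductible gives 39 − 71 = -32. Stays. ✓
Risky: low deductible gives 107 − 0 = 107; high deductible gives 39 − 170 = -131. Stays. ✓

Yes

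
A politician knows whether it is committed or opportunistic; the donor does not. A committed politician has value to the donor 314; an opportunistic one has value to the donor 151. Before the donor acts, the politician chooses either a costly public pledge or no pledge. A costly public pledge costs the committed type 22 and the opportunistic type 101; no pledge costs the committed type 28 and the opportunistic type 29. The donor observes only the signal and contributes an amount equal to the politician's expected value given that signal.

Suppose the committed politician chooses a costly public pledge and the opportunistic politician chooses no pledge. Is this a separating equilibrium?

If types separate, pledge earns payment 314 and no pledge earns 151.
Committed: pledge gives 314 − 22 = 292; no pledge gives 151 − 28 = 123. No deviation. ✓
Opportunistic: no pledge gives 151 − 29 = 122; pledge gives 314 − 101 = 213. Would deviate. ✗

No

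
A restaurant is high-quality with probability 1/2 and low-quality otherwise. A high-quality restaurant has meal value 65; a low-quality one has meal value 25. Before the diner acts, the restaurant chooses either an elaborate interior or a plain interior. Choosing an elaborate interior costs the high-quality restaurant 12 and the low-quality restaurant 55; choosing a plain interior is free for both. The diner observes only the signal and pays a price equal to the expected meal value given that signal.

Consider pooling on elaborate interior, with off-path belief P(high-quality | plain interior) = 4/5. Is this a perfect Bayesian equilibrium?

No

On the equilibrium path (elaborate interior) the diner holds the prior 1/2 and pays 1/2·65 + 1/2·25 = 45. Off-path (plain interior) belief 4/5 gives 4/5·65 + 1/5·25 = 57.
High-quality: elaborate interior gives 45 − 12 = 33; plain interior gives 57 − 0 = 57. Deviates. ✗
Low-quality: elaborate interior gives 45 − 55 = -10; plain interior gives 57 − 0 = 57. Deviates. ✗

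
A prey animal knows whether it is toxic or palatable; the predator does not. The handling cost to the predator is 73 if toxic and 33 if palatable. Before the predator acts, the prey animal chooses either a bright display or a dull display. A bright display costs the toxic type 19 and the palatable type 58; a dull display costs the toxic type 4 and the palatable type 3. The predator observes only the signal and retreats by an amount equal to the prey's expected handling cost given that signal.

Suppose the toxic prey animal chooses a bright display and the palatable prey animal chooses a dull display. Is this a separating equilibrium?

Yes

If types separate, bright display earns payment 73 and dull display earns 33.
Toxic: bright display gives 73 − 19 = 54; dull display gives 33 − 4 = 29. No deviation. ✓
Palatable: dull display gives 33 − 3 = 30; bright display gives 73 − 58 = 15. No deviation. ✓
Both incentive constraints hold.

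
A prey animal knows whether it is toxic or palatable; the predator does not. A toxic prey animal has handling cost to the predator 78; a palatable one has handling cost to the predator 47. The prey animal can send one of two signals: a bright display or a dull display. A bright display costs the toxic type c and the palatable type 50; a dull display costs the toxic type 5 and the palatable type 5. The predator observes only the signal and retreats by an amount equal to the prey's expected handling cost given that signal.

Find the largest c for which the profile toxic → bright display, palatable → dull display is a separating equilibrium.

36

Under separation: bright display → toxic (pays 78); dull display → palatable (pays 47).
Palatable: 47 − 5 = 42 ≥ 78 − 50 = 28. Holds regardless of c. ✓
Toxic: 78 − c ≥ 47 − 5, so c ≤ 78 − 42 = 36.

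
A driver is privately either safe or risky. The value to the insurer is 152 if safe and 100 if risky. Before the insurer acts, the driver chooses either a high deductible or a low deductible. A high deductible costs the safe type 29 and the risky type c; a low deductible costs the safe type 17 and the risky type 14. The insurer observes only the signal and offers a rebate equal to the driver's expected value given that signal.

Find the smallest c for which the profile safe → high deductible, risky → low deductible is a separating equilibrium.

Under separation: high deductible → safe (pays 152); low deductible → risky (pays 100).
Safe: 152 − 29 = 123 ≥ 100 − 17 = 83. Holds regardless of c. ✓
Risky: 100 − 14 ≥ 152 − c, so c ≥ 152 − 86 = 66.

66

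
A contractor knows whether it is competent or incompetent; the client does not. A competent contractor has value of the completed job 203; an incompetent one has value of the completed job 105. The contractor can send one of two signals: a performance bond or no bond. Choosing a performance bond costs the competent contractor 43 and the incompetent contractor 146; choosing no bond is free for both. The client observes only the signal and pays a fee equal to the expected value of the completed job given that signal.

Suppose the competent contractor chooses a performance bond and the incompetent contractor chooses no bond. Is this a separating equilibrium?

If types separate, bond earns payment 203 and no bond earns 105.
Competent: bond gives 203 − 43 = 160; no bond gives 105 − 0 = 105. No deviation. ✓
Incompetent: no bond gives 105 − 0 = 105; bond gives 203 − 146 = 57. No deviation. ✓
Neither type gains from mimicking the other.

Yes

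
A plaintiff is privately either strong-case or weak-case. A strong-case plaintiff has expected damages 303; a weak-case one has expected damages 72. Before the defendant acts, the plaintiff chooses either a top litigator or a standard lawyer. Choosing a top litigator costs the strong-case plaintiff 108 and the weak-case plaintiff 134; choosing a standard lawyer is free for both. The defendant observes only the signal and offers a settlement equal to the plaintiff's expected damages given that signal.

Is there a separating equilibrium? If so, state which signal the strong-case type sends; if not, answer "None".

None

Try strong-case → top litigator, weak-case → standard lawyer:
  If types separate, top litigator earns payment 303 and standard lawyer earns 72.
  Strong-case: top litigator gives 303 − 108 = 195; standard lawyer gives 72 − 0 = 72. No deviation. ✓
  Weak-case: standard lawyer gives 72 − 0 = 72; top litigator gives 303 − 134 = 169. Would deviate. ✗
Try strong-case → standard lawyer, weak-case → top litigator:
  If types separate, standard lawyer earns payment 303 and top litigator earns 72.
  Strong-case: standard lawyer gives 303 − 0 = 303; top litigator gives 72 − 108 = -36. No deviation. ✓
  Weak-case: top litigator gives 72 − 134 = -62; standard lawyer gives 303 − 0 = 303. Would deviate. ✗
Neither assignment is incentive-compatible.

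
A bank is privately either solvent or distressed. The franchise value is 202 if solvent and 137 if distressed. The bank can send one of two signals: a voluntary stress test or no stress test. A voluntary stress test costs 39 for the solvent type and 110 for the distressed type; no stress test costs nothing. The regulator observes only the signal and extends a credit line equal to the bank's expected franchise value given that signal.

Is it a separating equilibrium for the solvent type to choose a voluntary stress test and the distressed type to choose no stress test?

Yes

Under separation the regulator infers type exactly: stress test → solvent (pays 202), no stress test → distressed (pays 137).
Solvent: stress test gives 202 − 39 = 163; no stress test gives 137 − 0 = 137. No deviation. ✓
Distressed: no stress test gives 137 − 0 = 137; stress test gives 202 − 110 = 92. No deviation. ✓
Both incentive constraints hold.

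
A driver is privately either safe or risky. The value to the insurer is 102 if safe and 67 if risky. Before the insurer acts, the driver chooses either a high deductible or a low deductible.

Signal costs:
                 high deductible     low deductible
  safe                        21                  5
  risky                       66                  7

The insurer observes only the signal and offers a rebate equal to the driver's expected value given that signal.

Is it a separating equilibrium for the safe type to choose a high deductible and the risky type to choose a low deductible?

If types separate, high deductible earns payment 102 and low deductible earns 67.
Safe: high deductible gives 102 − 21 = 81; low deductible gives 67 − 5 = 62. No deviation. ✓
Risky: low deductible gives 67 − 7 = 60; high deductible gives 102 − 66 = 36. No deviation. ✓
Both incentive constraints hold.

Yes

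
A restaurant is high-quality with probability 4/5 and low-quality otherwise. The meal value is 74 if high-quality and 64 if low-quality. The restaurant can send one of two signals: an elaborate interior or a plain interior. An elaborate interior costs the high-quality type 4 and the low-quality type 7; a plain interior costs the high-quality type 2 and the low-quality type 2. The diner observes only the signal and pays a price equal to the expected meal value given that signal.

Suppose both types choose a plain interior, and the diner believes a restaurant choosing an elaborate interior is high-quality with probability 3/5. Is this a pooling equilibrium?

At the pooled signal (plain interior) the diner holds the prior 4/5 and pays 4/5·74 + 1/5·64 = 72. Off-path (elaborate interior) belief 3/5 gives 3/5·74 + 2/5·64 = 70.
High-quality: plain interior gives 72 − 2 = 70; elaborate interior gives 70 − 4 = 66. Stays. ✓
Low-quality: plain interior gives 72 − 2 = 70; elaborate interior gives 70 − 7 = 63. Stays. ✓

Yes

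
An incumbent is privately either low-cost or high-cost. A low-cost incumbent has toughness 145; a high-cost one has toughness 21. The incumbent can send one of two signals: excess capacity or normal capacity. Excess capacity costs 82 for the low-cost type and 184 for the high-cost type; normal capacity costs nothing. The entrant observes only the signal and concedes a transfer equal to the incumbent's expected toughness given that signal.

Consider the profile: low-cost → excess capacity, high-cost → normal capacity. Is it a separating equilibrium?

Yes

Under separation the entrant infers type exactly: excess capacity → low-cost (pays 145), normal capacity → high-cost (pays 21).
Low-cost: excess capacity gives 145 − 82 = 63; normal capacity gives 21 − 0 = 21. No deviation. ✓
High-cost: normal capacity gives 21 − 0 = 21; excess capacity gives 145 − 184 = -39. No deviation. ✓
Neither type gains from mimicking the other.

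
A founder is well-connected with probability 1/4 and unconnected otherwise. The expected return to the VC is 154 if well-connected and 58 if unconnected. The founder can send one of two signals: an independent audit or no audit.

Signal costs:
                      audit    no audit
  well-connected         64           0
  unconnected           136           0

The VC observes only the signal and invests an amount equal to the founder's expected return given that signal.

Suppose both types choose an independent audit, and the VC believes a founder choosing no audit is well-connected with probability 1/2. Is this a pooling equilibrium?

No

At the pooled signal (audit) the VC holds the prior 1/4 and pays 1/4·154 + 3/4·58 = 82. Off-path (no audit) belief 1/2 gives 1/2·154 + 1/2·58 = 106.
Well-connected: audit gives 82 − 64 = 18; no audit gives 106 − 0 = 106. Deviates. ✗
Unconnected: audit gives 82 − 136 = -54; no audit gives 106 − 0 = 106. Deviates. ✗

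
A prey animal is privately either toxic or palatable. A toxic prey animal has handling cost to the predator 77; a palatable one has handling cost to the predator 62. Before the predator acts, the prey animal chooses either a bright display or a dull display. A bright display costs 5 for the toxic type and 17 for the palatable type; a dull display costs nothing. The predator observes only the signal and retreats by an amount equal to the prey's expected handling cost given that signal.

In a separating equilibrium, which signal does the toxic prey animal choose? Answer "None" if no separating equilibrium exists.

bright display

Try toxic → bright display, palatable → dull display:
  If types separate, bright display earns payment 77 and dull display earns 62.
  Toxic: bright display gives 77 − 5 = 72; dull display gives 62 − 0 = 62. No deviation. ✓
  Palatable: dull display gives 62 − 0 = 62; bright display gives 77 − 17 = 60. No deviation. ✓
Both hold — the toxic type sends bright display.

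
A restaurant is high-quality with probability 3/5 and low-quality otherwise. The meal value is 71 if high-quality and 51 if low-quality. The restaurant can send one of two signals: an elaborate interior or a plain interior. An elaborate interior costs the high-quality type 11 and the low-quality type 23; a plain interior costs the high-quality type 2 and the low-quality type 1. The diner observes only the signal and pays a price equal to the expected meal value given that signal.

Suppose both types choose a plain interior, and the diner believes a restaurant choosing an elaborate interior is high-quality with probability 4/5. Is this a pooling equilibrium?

At the pooled signal (plain interior) the diner holds the prior 3/5 and pays 3/5·71 + 2/5·51 = 63. Off-path (elaborate interior) belief 4/5 gives 4/5·71 + 1/5·51 = 67.
High-quality: plain interior gives 63 − 2 = 61; elaborate interior gives 67 − 11 = 56. Stays. ✓
Low-quality: plain interior gives 63 − 1 = 62; elaborate interior gives 67 − 23 = 44. Stays. ✓

Yes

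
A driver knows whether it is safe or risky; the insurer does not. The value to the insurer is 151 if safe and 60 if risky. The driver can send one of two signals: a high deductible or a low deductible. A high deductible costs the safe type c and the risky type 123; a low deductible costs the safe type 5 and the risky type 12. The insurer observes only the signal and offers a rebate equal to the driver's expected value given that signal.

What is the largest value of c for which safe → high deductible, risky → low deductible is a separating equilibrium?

Under separation: high deductible → safe (pays 151); low deductible → risky (pays 60).
Risky: 60 − 12 = 48 ≥ 151 − 123 = 28. Holds regardless of c. ✓
Safe: 151 − c ≥ 60 − 5, so c ≤ 151 − 55 = 96.

96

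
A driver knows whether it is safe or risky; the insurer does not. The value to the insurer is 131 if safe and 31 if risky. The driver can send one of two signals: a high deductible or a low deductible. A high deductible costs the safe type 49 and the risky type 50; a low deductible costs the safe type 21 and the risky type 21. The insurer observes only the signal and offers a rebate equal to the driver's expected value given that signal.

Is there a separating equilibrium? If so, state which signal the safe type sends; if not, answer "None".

None

Try safe → high deductible, risky → low deductible:
  Under separation the insurer infers type exactly: high deductible → safe (pays 131), low deductible → risky (pays 31).
  Safe: high deductible gives 131 − 49 = 82; low deductible gives 31 − 21 = 10. No deviation. ✓
  Risky: low deductible gives 31 − 21 = 10; high deductible gives 131 − 50 = 81. Would deviate. ✗
Try safe → low deductible, risky → high deductible:
  Under separation the insurer infers type exactly: low deductible → safe (pays 131), high deductible → risky (pays 31).
  Safe: low deductible gives 131 − 21 = 110; high deductible gives 31 − 49 = -18. No deviation. ✓
  Risky: high deductible gives 31 − 50 = -19; low deductible gives 131 − 21 = 110. Would deviate. ✗
Neither assignment is incentive-compatible.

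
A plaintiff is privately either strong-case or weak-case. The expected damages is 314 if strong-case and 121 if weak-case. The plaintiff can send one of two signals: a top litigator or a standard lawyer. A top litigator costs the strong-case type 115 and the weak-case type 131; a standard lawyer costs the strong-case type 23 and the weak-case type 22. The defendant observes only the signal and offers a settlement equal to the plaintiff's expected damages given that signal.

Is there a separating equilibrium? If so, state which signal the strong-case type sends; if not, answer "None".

None

Try strong-case → top litigator, weak-case → standard lawyer:
  If types separate, top litigator earns payment 314 and standard lawyer earns 121.
  Strong-case: top litigator gives 314 − 115 = 199; standard lawyer gives 121 − 23 = 98. No deviation. ✓
  Weak-case: standard lawyer gives 121 − 22 = 99; top litigator gives 314 − 131 = 183. Would deviate. ✗
Try strong-case → standard lawyer, weak-case → top litigator:
  If types separate, standard lawyer earns payment 314 and top litigator earns 121.
  Strong-case: standard lawyer gives 314 − 23 = 291; top litigator gives 121 − 115 = 6. No deviation. ✓
  Weak-case: top litigator gives 121 − 131 = -10; standard lawyer gives 314 − 22 = 292. Would deviate. ✗
Neither assignment is incentive-compatible.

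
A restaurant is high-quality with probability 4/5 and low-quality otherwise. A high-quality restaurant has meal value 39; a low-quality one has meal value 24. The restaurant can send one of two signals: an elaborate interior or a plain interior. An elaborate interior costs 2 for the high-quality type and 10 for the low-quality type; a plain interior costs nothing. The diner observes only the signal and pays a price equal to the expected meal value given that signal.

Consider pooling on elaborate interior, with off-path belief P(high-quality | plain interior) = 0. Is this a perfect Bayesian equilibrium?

Yes

At the pooled signal (elaborate interior) the diner holds the prior 4/5 and pays 4/5·39 + 1/5·24 = 36. Off-path (plain interior) belief 0 gives 0·39 + 1·24 = 24.
High-quality: elaborate interior gives 36 − 2 = 34; plain interior gives 24 − 0 = 24. Stays. ✓
Low-quality: elaborate interior gives 36 − 10 = 26; plain interior gives 24 − 0 = 24. Stays. ✓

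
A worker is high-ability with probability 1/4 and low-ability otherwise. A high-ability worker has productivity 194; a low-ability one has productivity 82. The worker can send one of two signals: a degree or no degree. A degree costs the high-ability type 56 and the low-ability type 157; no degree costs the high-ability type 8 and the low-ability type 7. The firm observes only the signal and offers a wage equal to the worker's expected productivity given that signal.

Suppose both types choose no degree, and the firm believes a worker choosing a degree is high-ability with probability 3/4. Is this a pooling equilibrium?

On the equilibrium path (no degree) the firm holds the prior 1/4 and pays 1/4·194 + 3/4·82 = 110. Off-path (degree) belief 3/4 gives 3/4·194 + 1/4·82 = 166.
High-ability: no degree gives 110 − 8 = 102; degree gives 166 − 56 = 110. Deviates. ✗
Low-ability: no degree gives 110 − 7 = 103; degree gives 166 − 157 = 9. Stays. ✓

No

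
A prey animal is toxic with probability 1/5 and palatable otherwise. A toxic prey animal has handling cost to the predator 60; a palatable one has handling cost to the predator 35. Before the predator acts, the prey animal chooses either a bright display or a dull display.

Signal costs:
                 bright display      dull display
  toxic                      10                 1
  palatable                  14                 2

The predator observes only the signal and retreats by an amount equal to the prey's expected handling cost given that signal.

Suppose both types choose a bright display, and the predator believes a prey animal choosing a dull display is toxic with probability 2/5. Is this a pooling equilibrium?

No

At the pooled signal (bright display) the predator holds the prior 1/5 and pays 1/5·60 + 4/5·35 = 40. Off-path (dull display) belief 2/5 gives 2/5·60 + 3/5·35 = 45.
Toxic: bright display gives 40 − 10 = 30; dull display gives 45 − 1 = 44. Deviates. ✗
Palatable: bright display gives 40 − 14 = 26; dull display gives 45 − 2 = 43. Deviates. ✗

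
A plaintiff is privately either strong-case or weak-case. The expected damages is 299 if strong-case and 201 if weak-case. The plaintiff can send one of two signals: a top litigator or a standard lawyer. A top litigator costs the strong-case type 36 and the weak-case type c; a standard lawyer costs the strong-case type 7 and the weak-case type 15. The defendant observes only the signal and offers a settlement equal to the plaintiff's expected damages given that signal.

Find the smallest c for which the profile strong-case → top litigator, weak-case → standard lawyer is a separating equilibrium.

113

Under separation: top litigator → strong-case (pays 299); standard lawyer → weak-case (pays 201).
Strong-case: 299 − 36 = 263 ≥ 201 − 7 = 194. Holds regardless of c. ✓
Weak-case: 201 − 15 ≥ 299 − c, so c ≥ 299 − 186 = 113.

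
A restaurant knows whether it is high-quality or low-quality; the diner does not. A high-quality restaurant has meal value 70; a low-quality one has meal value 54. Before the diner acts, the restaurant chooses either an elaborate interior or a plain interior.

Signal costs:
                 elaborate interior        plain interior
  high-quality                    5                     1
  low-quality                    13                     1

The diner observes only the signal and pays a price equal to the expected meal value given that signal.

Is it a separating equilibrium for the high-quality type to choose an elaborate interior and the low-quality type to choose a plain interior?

No

Under separation the diner infers type exactly: elaborate interior → high-quality (pays 70), plain interior → low-quality (pays 54).
High-quality: elaborate interior gives 70 − 5 = 65; plain interior gives 54 − 1 = 53. No deviation. ✓
Low-quality: plain interior gives 54 − 1 = 53; elaborate interior gives 70 − 13 = 57. Would deviate. ✗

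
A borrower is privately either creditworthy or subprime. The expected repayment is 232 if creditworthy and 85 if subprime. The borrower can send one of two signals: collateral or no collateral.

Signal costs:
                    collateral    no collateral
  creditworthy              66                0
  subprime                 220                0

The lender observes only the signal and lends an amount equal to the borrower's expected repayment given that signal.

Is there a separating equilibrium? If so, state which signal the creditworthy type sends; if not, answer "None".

Try creditworthy → collateral, subprime → no collateral:
  If types separate, collateral earns payment 232 and no collateral earns 85.
  Creditworthy: collateral gives 232 − 66 = 166; no collateral gives 85 − 0 = 85. No deviation. ✓
  Subprime: no collateral gives 85 − 0 = 85; collateral gives 232 − 220 = 12. No deviation. ✓
Both hold — the creditworthy type sends collateral.

collateral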